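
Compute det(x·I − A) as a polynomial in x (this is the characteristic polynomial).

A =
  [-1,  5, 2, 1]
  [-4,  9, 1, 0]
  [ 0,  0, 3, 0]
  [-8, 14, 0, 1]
x^4 - 12*x^3 + 54*x^2 - 108*x + 81

Expanding det(x·I − A) (e.g. by cofactor expansion or by noting that A is similar to its Jordan form J, which has the same characteristic polynomial as A) gives
  χ_A(x) = x^4 - 12*x^3 + 54*x^2 - 108*x + 81
which factors as (x - 3)^4. The eigenvalues (with algebraic multiplicities) are λ = 3 with multiplicity 4.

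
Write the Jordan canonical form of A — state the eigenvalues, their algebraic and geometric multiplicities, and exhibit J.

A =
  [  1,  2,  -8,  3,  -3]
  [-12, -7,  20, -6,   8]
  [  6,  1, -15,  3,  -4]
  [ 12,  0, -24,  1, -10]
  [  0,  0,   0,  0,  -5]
J_2(-5) ⊕ J_2(-5) ⊕ J_1(-5)

The characteristic polynomial is
  det(x·I − A) = x^5 + 25*x^4 + 250*x^3 + 1250*x^2 + 3125*x + 3125 = (x + 5)^5

Eigenvalues and multiplicities (the geometric multiplicity of λ is n − rank(A − λI), which equals the number of Jordan blocks for λ):
  λ = -5: algebraic multiplicity = 5, geometric multiplicity = 3

Determining the block sizes for each eigenvalue:
  λ = -5: with am = 5 and gm = 3, the partition is not yet determined (e.g. several partitions of 5 into 3 parts exist). Let N = A − (-5)·I. Computing rank(N^1) = 2, rank(N^2) = 0; the number of blocks of size ≥ j is rank(N^{j−1}) − rank(N^j), giving [3, 2]. So we have 2 block(s) of size 2, 1 block(s) of size 1 → block sizes [2, 2, 1]

Assembling the blocks gives a Jordan form
J =
  [-5,  1,  0,  0,  0]
  [ 0, -5,  0,  0,  0]
  [ 0,  0, -5,  1,  0]
  [ 0,  0,  0, -5,  0]
  [ 0,  0,  0,  0, -5]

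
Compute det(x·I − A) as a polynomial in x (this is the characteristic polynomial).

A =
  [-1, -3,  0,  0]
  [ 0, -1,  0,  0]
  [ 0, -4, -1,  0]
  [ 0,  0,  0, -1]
x^4 + 4*x^3 + 6*x^2 + 4*x + 1

Expanding det(x·I − A) (e.g. by cofactor expansion or by noting that A is similar to its Jordan form J, which has the same characteristic polynomial as A) gives
  χ_A(x) = x^4 + 4*x^3 + 6*x^2 + 4*x + 1
which factors as (x + 1)^4. The eigenvalues (with algebraic multiplicities) are λ = -1 with multiplicity 4.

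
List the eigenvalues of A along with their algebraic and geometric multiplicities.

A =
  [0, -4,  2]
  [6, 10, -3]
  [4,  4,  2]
λ = 4: alg = 3, geom = 2

Step 1 — factor the characteristic polynomial to read off the algebraic multiplicities:
  χ_A(x) = (x - 4)^3

Step 2 — compute geometric multiplicities via the rank-nullity identity g(λ) = n − rank(A − λI):
  rank(A − (4)·I) = 1, so dim ker(A − (4)·I) = n − 1 = 2

Summary:
  λ = 4: algebraic multiplicity = 3, geometric multiplicity = 2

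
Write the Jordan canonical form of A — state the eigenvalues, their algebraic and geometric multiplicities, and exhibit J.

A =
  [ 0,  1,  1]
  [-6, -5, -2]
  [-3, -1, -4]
J_2(-3) ⊕ J_1(-3)

The characteristic polynomial is
  det(x·I − A) = x^3 + 9*x^2 + 27*x + 27 = (x + 3)^3

Eigenvalues and multiplicities (the geometric multiplicity of λ is n − rank(A − λI), which equals the number of Jordan blocks for λ):
  λ = -3: algebraic multiplicity = 3, geometric multiplicity = 2

Determining the block sizes for each eigenvalue:
  λ = -3: 2 blocks summing to 3 forces exactly one block of size 2 and the rest size 1 → block sizes [2, 1]

Assembling the blocks gives a Jordan form
J =
  [-3,  1,  0]
  [ 0, -3,  0]
  [ 0,  0, -3]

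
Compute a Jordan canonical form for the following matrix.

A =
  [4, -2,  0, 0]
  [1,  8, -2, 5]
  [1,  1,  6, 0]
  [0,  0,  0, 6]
J_3(6) ⊕ J_1(6)

The characteristic polynomial is
  det(x·I − A) = x^4 - 24*x^3 + 216*x^2 - 864*x + 1296 = (x - 6)^4

Eigenvalues and multiplicities (the geometric multiplicity of λ is n − rank(A − λI), which equals the number of Jordan blocks for λ):
  λ = 6: algebraic multiplicity = 4, geometric multiplicity = 2

Determining the block sizes for each eigenvalue:
  λ = 6: with am = 4 and gm = 2, the partition is not yet determined (e.g. several partitions of 4 into 2 parts exist). Let N = A − (6)·I. Computing rank(N^1) = 2, rank(N^2) = 1, rank(N^3) = 0; the number of blocks of size ≥ j is rank(N^{j−1}) − rank(N^j), giving [2, 1, 1]. So we have 1 block(s) of size 3, 1 block(s) of size 1 → block sizes [3, 1]

Assembling the blocks gives a Jordan form
J =
  [6, 1, 0, 0]
  [0, 6, 1, 0]
  [0, 0, 6, 0]
  [0, 0, 0, 6]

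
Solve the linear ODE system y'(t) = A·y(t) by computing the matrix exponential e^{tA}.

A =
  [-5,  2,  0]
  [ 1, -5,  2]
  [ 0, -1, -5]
e^{tA} =
  [t^2*exp(-5*t) + exp(-5*t), 2*t*exp(-5*t), 2*t^2*exp(-5*t)]
  [t*exp(-5*t), exp(-5*t), 2*t*exp(-5*t)]
  [-t^2*exp(-5*t)/2, -t*exp(-5*t), -t^2*exp(-5*t) + exp(-5*t)]

Strategy: write A = P · J · P⁻¹ where J is a Jordan canonical form, so e^{tA} = P · e^{tJ} · P⁻¹, and e^{tJ} can be computed block-by-block.

A has Jordan form
J =
  [-5,  1,  0]
  [ 0, -5,  1]
  [ 0,  0, -5]
(up to reordering of blocks).

Per-block formulas:
  For a 3×3 Jordan block J_3(-5): exp(t · J_3(-5)) = e^(-5t)·(I + t·N + (t^2/2)·N^2), where N is the 3×3 nilpotent shift.

After assembling e^{tJ} and conjugating by P, we get:

e^{tA} =
  [t^2*exp(-5*t) + exp(-5*t), 2*t*exp(-5*t), 2*t^2*exp(-5*t)]
  [t*exp(-5*t), exp(-5*t), 2*t*exp(-5*t)]
  [-t^2*exp(-5*t)/2, -t*exp(-5*t), -t^2*exp(-5*t) + exp(-5*t)]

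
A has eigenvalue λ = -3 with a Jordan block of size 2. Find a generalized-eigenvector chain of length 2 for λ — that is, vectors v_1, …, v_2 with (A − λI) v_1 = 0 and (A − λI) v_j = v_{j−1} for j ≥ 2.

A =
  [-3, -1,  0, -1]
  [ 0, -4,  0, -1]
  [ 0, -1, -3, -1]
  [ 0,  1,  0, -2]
A Jordan chain for λ = -3 of length 2:
v_1 = (-1, -1, -1, 1)ᵀ
v_2 = (0, 1, 0, 0)ᵀ

Let N = A − (-3)·I. We want v_2 with N^2 v_2 = 0 but N^1 v_2 ≠ 0; then v_{j-1} := N · v_j for j = 2, …, 2.

Pick v_2 = (0, 1, 0, 0)ᵀ.
Then v_1 = N · v_2 = (-1, -1, -1, 1)ᵀ.

Sanity check: (A − (-3)·I) v_1 = (0, 0, 0, 0)ᵀ = 0. ✓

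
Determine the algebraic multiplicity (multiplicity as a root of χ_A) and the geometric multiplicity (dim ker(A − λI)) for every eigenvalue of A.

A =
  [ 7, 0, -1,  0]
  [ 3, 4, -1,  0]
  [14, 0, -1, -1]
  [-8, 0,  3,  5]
λ = 3: alg = 1, geom = 1; λ = 4: alg = 3, geom = 2

Step 1 — factor the characteristic polynomial to read off the algebraic multiplicities:
  χ_A(x) = (x - 4)^3*(x - 3)

Step 2 — compute geometric multiplicities via the rank-nullity identity g(λ) = n − rank(A − λI):
  rank(A − (3)·I) = 3, so dim ker(A − (3)·I) = n − 3 = 1
  rank(A − (4)·I) = 2, so dim ker(A − (4)·I) = n − 2 = 2

Summary:
  λ = 3: algebraic multiplicity = 1, geometric multiplicity = 1
  λ = 4: algebraic multiplicity = 3, geometric multiplicity = 2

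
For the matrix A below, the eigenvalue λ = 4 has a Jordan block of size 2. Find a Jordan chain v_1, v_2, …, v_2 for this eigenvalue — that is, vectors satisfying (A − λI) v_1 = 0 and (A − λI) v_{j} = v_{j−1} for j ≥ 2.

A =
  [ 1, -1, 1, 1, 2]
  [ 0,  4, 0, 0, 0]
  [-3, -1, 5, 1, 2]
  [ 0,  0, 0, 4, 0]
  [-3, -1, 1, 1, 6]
A Jordan chain for λ = 4 of length 2:
v_1 = (-3, 0, -3, 0, -3)ᵀ
v_2 = (1, 0, 0, 0, 0)ᵀ

Let N = A − (4)·I. We want v_2 with N^2 v_2 = 0 but N^1 v_2 ≠ 0; then v_{j-1} := N · v_j for j = 2, …, 2.

Pick v_2 = (1, 0, 0, 0, 0)ᵀ.
Then v_1 = N · v_2 = (-3, 0, -3, 0, -3)ᵀ.

Sanity check: (A − (4)·I) v_1 = (0, 0, 0, 0, 0)ᵀ = 0. ✓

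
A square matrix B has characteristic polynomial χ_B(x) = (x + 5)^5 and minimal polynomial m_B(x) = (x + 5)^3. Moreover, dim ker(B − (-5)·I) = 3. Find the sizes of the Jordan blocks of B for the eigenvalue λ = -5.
Block sizes for λ = -5: [3, 1, 1]

Step 1 — from the characteristic polynomial, algebraic multiplicity of λ = -5 is 5. From dim ker(B − (-5)·I) = 3, there are exactly 3 Jordan blocks for λ = -5.
Step 2 — from the minimal polynomial, the factor (x + 5)^3 tells us the largest block for λ = -5 has size 3.
Step 3 — with total size 5, 3 blocks, and largest block 3, the block sizes (in nonincreasing order) are [3, 1, 1].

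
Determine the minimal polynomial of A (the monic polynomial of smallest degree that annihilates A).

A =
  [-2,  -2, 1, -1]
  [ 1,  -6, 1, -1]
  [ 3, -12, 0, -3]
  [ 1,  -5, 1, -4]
x^3 + 9*x^2 + 27*x + 27

The characteristic polynomial is χ_A(x) = (x + 3)^4, so the eigenvalues are known. The minimal polynomial is
  m_A(x) = Π_λ (x − λ)^{k_λ}
where k_λ is the size of the *largest* Jordan block for λ (equivalently, the smallest k with (A − λI)^k v = 0 for every generalised eigenvector v of λ).

  λ = -3: largest Jordan block has size 3, contributing (x + 3)^3

So m_A(x) = (x + 3)^3 = x^3 + 9*x^2 + 27*x + 27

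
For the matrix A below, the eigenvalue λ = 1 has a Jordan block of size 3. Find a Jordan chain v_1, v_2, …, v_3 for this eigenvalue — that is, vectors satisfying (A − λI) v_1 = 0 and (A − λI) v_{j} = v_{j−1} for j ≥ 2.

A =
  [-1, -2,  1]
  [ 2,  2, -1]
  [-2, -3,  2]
A Jordan chain for λ = 1 of length 3:
v_1 = (-2, 0, -4)ᵀ
v_2 = (-2, 2, -2)ᵀ
v_3 = (1, 0, 0)ᵀ

Let N = A − (1)·I. We want v_3 with N^3 v_3 = 0 but N^2 v_3 ≠ 0; then v_{j-1} := N · v_j for j = 3, …, 2.

Pick v_3 = (1, 0, 0)ᵀ.
Then v_2 = N · v_3 = (-2, 2, -2)ᵀ.
Then v_1 = N · v_2 = (-2, 0, -4)ᵀ.

Sanity check: (A − (1)·I) v_1 = (0, 0, 0)ᵀ = 0. ✓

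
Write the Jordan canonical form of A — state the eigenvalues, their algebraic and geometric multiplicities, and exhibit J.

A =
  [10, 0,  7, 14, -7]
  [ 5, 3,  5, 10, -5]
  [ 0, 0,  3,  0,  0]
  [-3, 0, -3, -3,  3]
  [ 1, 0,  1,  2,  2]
J_2(3) ⊕ J_1(3) ⊕ J_1(3) ⊕ J_1(3)

The characteristic polynomial is
  det(x·I − A) = x^5 - 15*x^4 + 90*x^3 - 270*x^2 + 405*x - 243 = (x - 3)^5

Eigenvalues and multiplicities (the geometric multiplicity of λ is n − rank(A − λI), which equals the number of Jordan blocks for λ):
  λ = 3: algebraic multiplicity = 5, geometric multiplicity = 4

Determining the block sizes for each eigenvalue:
  λ = 3: 4 blocks summing to 5 forces exactly one block of size 2 and the rest size 1 → block sizes [2, 1, 1, 1]

Assembling the blocks gives a Jordan form
J =
  [3, 1, 0, 0, 0]
  [0, 3, 0, 0, 0]
  [0, 0, 3, 0, 0]
  [0, 0, 0, 3, 0]
  [0, 0, 0, 0, 3]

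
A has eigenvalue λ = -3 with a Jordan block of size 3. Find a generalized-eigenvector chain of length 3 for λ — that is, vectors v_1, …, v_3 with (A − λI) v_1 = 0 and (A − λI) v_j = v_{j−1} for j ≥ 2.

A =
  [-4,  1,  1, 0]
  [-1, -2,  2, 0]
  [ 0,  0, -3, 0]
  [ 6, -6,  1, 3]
A Jordan chain for λ = -3 of length 3:
v_1 = (1, 1, 0, 0)ᵀ
v_2 = (1, 2, 0, 1)ᵀ
v_3 = (0, 0, 1, 0)ᵀ

Let N = A − (-3)·I. We want v_3 with N^3 v_3 = 0 but N^2 v_3 ≠ 0; then v_{j-1} := N · v_j for j = 3, …, 2.

Pick v_3 = (0, 0, 1, 0)ᵀ.
Then v_2 = N · v_3 = (1, 2, 0, 1)ᵀ.
Then v_1 = N · v_2 = (1, 1, 0, 0)ᵀ.

Sanity check: (A − (-3)·I) v_1 = (0, 0, 0, 0)ᵀ = 0. ✓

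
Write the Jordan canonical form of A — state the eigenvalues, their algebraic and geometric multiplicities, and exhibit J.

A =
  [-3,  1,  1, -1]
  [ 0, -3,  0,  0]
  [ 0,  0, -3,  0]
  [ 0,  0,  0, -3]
J_2(-3) ⊕ J_1(-3) ⊕ J_1(-3)

The characteristic polynomial is
  det(x·I − A) = x^4 + 12*x^3 + 54*x^2 + 108*x + 81 = (x + 3)^4

Eigenvalues and multiplicities (the geometric multiplicity of λ is n − rank(A − λI), which equals the number of Jordan blocks for λ):
  λ = -3: algebraic multiplicity = 4, geometric multiplicity = 3

Determining the block sizes for each eigenvalue:
  λ = -3: 3 blocks summing to 4 forces exactly one block of size 2 and the rest size 1 → block sizes [2, 1, 1]

Assembling the blocks gives a Jordan form
J =
  [-3,  1,  0,  0]
  [ 0, -3,  0,  0]
  [ 0,  0, -3,  0]
  [ 0,  0,  0, -3]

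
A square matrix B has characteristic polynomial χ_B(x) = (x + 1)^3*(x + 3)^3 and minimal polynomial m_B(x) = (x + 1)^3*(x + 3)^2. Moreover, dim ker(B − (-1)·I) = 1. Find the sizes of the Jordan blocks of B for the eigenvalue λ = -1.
Block sizes for λ = -1: [3]

Step 1 — from the characteristic polynomial, algebraic multiplicity of λ = -1 is 3. From dim ker(B − (-1)·I) = 1, there are exactly 1 Jordan blocks for λ = -1.
Step 2 — from the minimal polynomial, the factor (x + 1)^3 tells us the largest block for λ = -1 has size 3.
Step 3 — with total size 3, 1 blocks, and largest block 3, the block sizes (in nonincreasing order) are [3].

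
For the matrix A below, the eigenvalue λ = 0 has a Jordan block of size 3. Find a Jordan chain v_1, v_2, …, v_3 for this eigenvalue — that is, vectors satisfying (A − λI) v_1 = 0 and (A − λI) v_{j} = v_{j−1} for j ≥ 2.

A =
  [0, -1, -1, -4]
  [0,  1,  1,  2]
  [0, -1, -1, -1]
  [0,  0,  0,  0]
A Jordan chain for λ = 0 of length 3:
v_1 = (-1, 1, -1, 0)ᵀ
v_2 = (-4, 2, -1, 0)ᵀ
v_3 = (0, 0, 0, 1)ᵀ

Let N = A − (0)·I. We want v_3 with N^3 v_3 = 0 but N^2 v_3 ≠ 0; then v_{j-1} := N · v_j for j = 3, …, 2.

Pick v_3 = (0, 0, 0, 1)ᵀ.
Then v_2 = N · v_3 = (-4, 2, -1, 0)ᵀ.
Then v_1 = N · v_2 = (-1, 1, -1, 0)ᵀ.

Sanity check: (A − (0)·I) v_1 = (0, 0, 0, 0)ᵀ = 0. ✓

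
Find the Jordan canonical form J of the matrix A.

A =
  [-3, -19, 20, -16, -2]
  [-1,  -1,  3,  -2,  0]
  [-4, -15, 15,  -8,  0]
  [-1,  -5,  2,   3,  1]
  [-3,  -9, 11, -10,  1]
J_3(3) ⊕ J_2(3)

The characteristic polynomial is
  det(x·I − A) = x^5 - 15*x^4 + 90*x^3 - 270*x^2 + 405*x - 243 = (x - 3)^5

Eigenvalues and multiplicities (the geometric multiplicity of λ is n − rank(A − λI), which equals the number of Jordan blocks for λ):
  λ = 3: algebraic multiplicity = 5, geometric multiplicity = 2

Determining the block sizes for each eigenvalue:
  λ = 3: with am = 5 and gm = 2, the partition is not yet determined (e.g. several partitions of 5 into 2 parts exist). Let N = A − (3)·I. Computing rank(N^1) = 3, rank(N^2) = 1, rank(N^3) = 0; the number of blocks of size ≥ j is rank(N^{j−1}) − rank(N^j), giving [2, 2, 1]. So we have 1 block(s) of size 3, 1 block(s) of size 2 → block sizes [3, 2]

Assembling the blocks gives a Jordan form
J =
  [3, 1, 0, 0, 0]
  [0, 3, 1, 0, 0]
  [0, 0, 3, 0, 0]
  [0, 0, 0, 3, 1]
  [0, 0, 0, 0, 3]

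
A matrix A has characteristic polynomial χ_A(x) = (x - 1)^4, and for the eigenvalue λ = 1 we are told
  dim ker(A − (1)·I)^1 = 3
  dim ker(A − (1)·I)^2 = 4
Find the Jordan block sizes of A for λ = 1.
Block sizes for λ = 1: [2, 1, 1]

From the dimensions of kernels of powers, the number of Jordan blocks of size at least j is d_j − d_{j−1} where d_j = dim ker(N^j) (with d_0 = 0). Computing the differences gives [3, 1].
The number of blocks of size exactly k is (#blocks of size ≥ k) − (#blocks of size ≥ k + 1), so the partition is: 2 block(s) of size 1, 1 block(s) of size 2.
In nonincreasing order the block sizes are [2, 1, 1].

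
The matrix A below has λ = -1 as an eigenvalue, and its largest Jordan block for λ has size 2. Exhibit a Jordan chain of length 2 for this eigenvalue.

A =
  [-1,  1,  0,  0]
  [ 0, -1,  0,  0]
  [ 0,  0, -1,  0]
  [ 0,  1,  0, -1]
A Jordan chain for λ = -1 of length 2:
v_1 = (1, 0, 0, 1)ᵀ
v_2 = (0, 1, 0, 0)ᵀ

Let N = A − (-1)·I. We want v_2 with N^2 v_2 = 0 but N^1 v_2 ≠ 0; then v_{j-1} := N · v_j for j = 2, …, 2.

Pick v_2 = (0, 1, 0, 0)ᵀ.
Then v_1 = N · v_2 = (1, 0, 0, 1)ᵀ.

Sanity check: (A − (-1)·I) v_1 = (0, 0, 0, 0)ᵀ = 0. ✓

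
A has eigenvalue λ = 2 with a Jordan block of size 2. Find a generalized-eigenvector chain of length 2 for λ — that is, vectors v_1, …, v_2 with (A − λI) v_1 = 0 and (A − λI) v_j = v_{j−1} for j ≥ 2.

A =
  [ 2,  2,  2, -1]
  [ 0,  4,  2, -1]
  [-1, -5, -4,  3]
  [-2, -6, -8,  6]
A Jordan chain for λ = 2 of length 2:
v_1 = (0, 0, -1, -2)ᵀ
v_2 = (1, 0, 0, 0)ᵀ

Let N = A − (2)·I. We want v_2 with N^2 v_2 = 0 but N^1 v_2 ≠ 0; then v_{j-1} := N · v_j for j = 2, …, 2.

Pick v_2 = (1, 0, 0, 0)ᵀ.
Then v_1 = N · v_2 = (0, 0, -1, -2)ᵀ.

Sanity check: (A − (2)·I) v_1 = (0, 0, 0, 0)ᵀ = 0. ✓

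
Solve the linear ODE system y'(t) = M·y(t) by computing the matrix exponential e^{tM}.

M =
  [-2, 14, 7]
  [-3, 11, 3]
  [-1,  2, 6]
e^{tM} =
  [-7*t*exp(5*t) + exp(5*t), 14*t*exp(5*t), 7*t*exp(5*t)]
  [-3*t*exp(5*t), 6*t*exp(5*t) + exp(5*t), 3*t*exp(5*t)]
  [-t*exp(5*t), 2*t*exp(5*t), t*exp(5*t) + exp(5*t)]

Strategy: write M = P · J · P⁻¹ where J is a Jordan canonical form, so e^{tM} = P · e^{tJ} · P⁻¹, and e^{tJ} can be computed block-by-block.

M has Jordan form
J =
  [5, 1, 0]
  [0, 5, 0]
  [0, 0, 5]
(up to reordering of blocks).

Per-block formulas:
  For a 1×1 block at λ = 5: exp(t · [5]) = [e^(5t)].
  For a 2×2 Jordan block J_2(5): exp(t · J_2(5)) = e^(5t)·(I + t·N), where N is the 2×2 nilpotent shift.

After assembling e^{tJ} and conjugating by P, we get:

e^{tM} =
  [-7*t*exp(5*t) + exp(5*t), 14*t*exp(5*t), 7*t*exp(5*t)]
  [-3*t*exp(5*t), 6*t*exp(5*t) + exp(5*t), 3*t*exp(5*t)]
  [-t*exp(5*t), 2*t*exp(5*t), t*exp(5*t) + exp(5*t)]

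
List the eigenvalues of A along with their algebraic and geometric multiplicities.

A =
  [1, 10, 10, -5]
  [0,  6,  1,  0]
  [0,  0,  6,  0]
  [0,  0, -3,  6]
λ = 1: alg = 1, geom = 1; λ = 6: alg = 3, geom = 2

Step 1 — factor the characteristic polynomial to read off the algebraic multiplicities:
  χ_A(x) = (x - 6)^3*(x - 1)

Step 2 — compute geometric multiplicities via the rank-nullity identity g(λ) = n − rank(A − λI):
  rank(A − (1)·I) = 3, so dim ker(A − (1)·I) = n − 3 = 1
  rank(A − (6)·I) = 2, so dim ker(A − (6)·I) = n − 2 = 2

Summary:
  λ = 1: algebraic multiplicity = 1, geometric multiplicity = 1
  λ = 6: algebraic multiplicity = 3, geometric multiplicity = 2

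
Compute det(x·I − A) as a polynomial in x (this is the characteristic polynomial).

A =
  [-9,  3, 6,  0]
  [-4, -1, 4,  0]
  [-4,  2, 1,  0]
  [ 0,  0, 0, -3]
x^4 + 12*x^3 + 54*x^2 + 108*x + 81

Expanding det(x·I − A) (e.g. by cofactor expansion or by noting that A is similar to its Jordan form J, which has the same characteristic polynomial as A) gives
  χ_A(x) = x^4 + 12*x^3 + 54*x^2 + 108*x + 81
which factors as (x + 3)^4. The eigenvalues (with algebraic multiplicities) are λ = -3 with multiplicity 4.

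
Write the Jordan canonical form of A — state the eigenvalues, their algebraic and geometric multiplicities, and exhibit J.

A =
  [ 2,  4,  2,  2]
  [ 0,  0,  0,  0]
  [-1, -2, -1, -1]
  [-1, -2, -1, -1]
J_2(0) ⊕ J_1(0) ⊕ J_1(0)

The characteristic polynomial is
  det(x·I − A) = x^4

Eigenvalues and multiplicities (the geometric multiplicity of λ is n − rank(A − λI), which equals the number of Jordan blocks for λ):
  λ = 0: algebraic multiplicity = 4, geometric multiplicity = 3

Determining the block sizes for each eigenvalue:
  λ = 0: 3 blocks summing to 4 forces exactly one block of size 2 and the rest size 1 → block sizes [2, 1, 1]

Assembling the blocks gives a Jordan form
J =
  [0, 1, 0, 0]
  [0, 0, 0, 0]
  [0, 0, 0, 0]
  [0, 0, 0, 0]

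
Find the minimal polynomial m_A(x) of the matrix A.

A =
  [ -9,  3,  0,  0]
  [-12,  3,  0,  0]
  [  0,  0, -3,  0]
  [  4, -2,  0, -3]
x^2 + 6*x + 9

The characteristic polynomial is χ_A(x) = (x + 3)^4, so the eigenvalues are known. The minimal polynomial is
  m_A(x) = Π_λ (x − λ)^{k_λ}
where k_λ is the size of the *largest* Jordan block for λ (equivalently, the smallest k with (A − λI)^k v = 0 for every generalised eigenvector v of λ).

  λ = -3: largest Jordan block has size 2, contributing (x + 3)^2

So m_A(x) = (x + 3)^2 = x^2 + 6*x + 9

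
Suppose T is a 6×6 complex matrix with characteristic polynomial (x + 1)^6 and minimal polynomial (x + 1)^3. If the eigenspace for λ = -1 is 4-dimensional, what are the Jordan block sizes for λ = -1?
Block sizes for λ = -1: [3, 1, 1, 1]

Step 1 — from the characteristic polynomial, algebraic multiplicity of λ = -1 is 6. From dim ker(T − (-1)·I) = 4, there are exactly 4 Jordan blocks for λ = -1.
Step 2 — from the minimal polynomial, the factor (x + 1)^3 tells us the largest block for λ = -1 has size 3.
Step 3 — with total size 6, 4 blocks, and largest block 3, the block sizes (in nonincreasing order) are [3, 1, 1, 1].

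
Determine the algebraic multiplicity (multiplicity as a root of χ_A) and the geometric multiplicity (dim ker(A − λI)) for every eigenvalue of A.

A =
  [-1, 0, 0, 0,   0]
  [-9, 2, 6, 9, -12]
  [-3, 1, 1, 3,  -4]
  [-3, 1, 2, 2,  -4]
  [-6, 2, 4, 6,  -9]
λ = -1: alg = 5, geom = 4

Step 1 — factor the characteristic polynomial to read off the algebraic multiplicities:
  χ_A(x) = (x + 1)^5

Step 2 — compute geometric multiplicities via the rank-nullity identity g(λ) = n − rank(A − λI):
  rank(A − (-1)·I) = 1, so dim ker(A − (-1)·I) = n − 1 = 4

Summary:
  λ = -1: algebraic multiplicity = 5, geometric multiplicity = 4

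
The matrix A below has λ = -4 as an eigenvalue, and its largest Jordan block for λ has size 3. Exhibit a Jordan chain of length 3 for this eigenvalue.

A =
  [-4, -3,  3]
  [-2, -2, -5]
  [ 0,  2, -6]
A Jordan chain for λ = -4 of length 3:
v_1 = (6, -4, -4)ᵀ
v_2 = (0, -2, 0)ᵀ
v_3 = (1, 0, 0)ᵀ

Let N = A − (-4)·I. We want v_3 with N^3 v_3 = 0 but N^2 v_3 ≠ 0; then v_{j-1} := N · v_j for j = 3, …, 2.

Pick v_3 = (1, 0, 0)ᵀ.
Then v_2 = N · v_3 = (0, -2, 0)ᵀ.
Then v_1 = N · v_2 = (6, -4, -4)ᵀ.

Sanity check: (A − (-4)·I) v_1 = (0, 0, 0)ᵀ = 0. ✓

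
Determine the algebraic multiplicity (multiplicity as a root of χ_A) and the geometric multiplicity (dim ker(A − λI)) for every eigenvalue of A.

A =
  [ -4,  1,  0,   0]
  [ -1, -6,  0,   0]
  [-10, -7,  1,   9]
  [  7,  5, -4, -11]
λ = -5: alg = 4, geom = 2

Step 1 — factor the characteristic polynomial to read off the algebraic multiplicities:
  χ_A(x) = (x + 5)^4

Step 2 — compute geometric multiplicities via the rank-nullity identity g(λ) = n − rank(A − λI):
  rank(A − (-5)·I) = 2, so dim ker(A − (-5)·I) = n − 2 = 2

Summary:
  λ = -5: algebraic multiplicity = 4, geometric multiplicity = 2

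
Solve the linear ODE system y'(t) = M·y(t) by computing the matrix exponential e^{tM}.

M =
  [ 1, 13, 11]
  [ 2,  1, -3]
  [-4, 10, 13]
e^{tM} =
  [-t^2*exp(5*t) - 4*t*exp(5*t) + exp(5*t), 3*t^2*exp(5*t) + 13*t*exp(5*t), 5*t^2*exp(5*t)/2 + 11*t*exp(5*t)]
  [-2*t^2*exp(5*t) + 2*t*exp(5*t), 6*t^2*exp(5*t) - 4*t*exp(5*t) + exp(5*t), 5*t^2*exp(5*t) - 3*t*exp(5*t)]
  [2*t^2*exp(5*t) - 4*t*exp(5*t), -6*t^2*exp(5*t) + 10*t*exp(5*t), -5*t^2*exp(5*t) + 8*t*exp(5*t) + exp(5*t)]

Strategy: write M = P · J · P⁻¹ where J is a Jordan canonical form, so e^{tM} = P · e^{tJ} · P⁻¹, and e^{tJ} can be computed block-by-block.

M has Jordan form
J =
  [5, 1, 0]
  [0, 5, 1]
  [0, 0, 5]
(up to reordering of blocks).

Per-block formulas:
  For a 3×3 Jordan block J_3(5): exp(t · J_3(5)) = e^(5t)·(I + t·N + (t^2/2)·N^2), where N is the 3×3 nilpotent shift.

After assembling e^{tJ} and conjugating by P, we get:

e^{tM} =
  [-t^2*exp(5*t) - 4*t*exp(5*t) + exp(5*t), 3*t^2*exp(5*t) + 13*t*exp(5*t), 5*t^2*exp(5*t)/2 + 11*t*exp(5*t)]
  [-2*t^2*exp(5*t) + 2*t*exp(5*t), 6*t^2*exp(5*t) - 4*t*exp(5*t) + exp(5*t), 5*t^2*exp(5*t) - 3*t*exp(5*t)]
  [2*t^2*exp(5*t) - 4*t*exp(5*t), -6*t^2*exp(5*t) + 10*t*exp(5*t), -5*t^2*exp(5*t) + 8*t*exp(5*t) + exp(5*t)]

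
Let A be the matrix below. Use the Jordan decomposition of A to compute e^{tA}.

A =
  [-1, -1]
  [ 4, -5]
e^{tA} =
  [2*t*exp(-3*t) + exp(-3*t), -t*exp(-3*t)]
  [4*t*exp(-3*t), -2*t*exp(-3*t) + exp(-3*t)]

Strategy: write A = P · J · P⁻¹ where J is a Jordan canonical form, so e^{tA} = P · e^{tJ} · P⁻¹, and e^{tJ} can be computed block-by-block.

A has Jordan form
J =
  [-3,  1]
  [ 0, -3]
(up to reordering of blocks).

Per-block formulas:
  For a 2×2 Jordan block J_2(-3): exp(t · J_2(-3)) = e^(-3t)·(I + t·N), where N is the 2×2 nilpotent shift.

After assembling e^{tJ} and conjugating by P, we get:

e^{tA} =
  [2*t*exp(-3*t) + exp(-3*t), -t*exp(-3*t)]
  [4*t*exp(-3*t), -2*t*exp(-3*t) + exp(-3*t)]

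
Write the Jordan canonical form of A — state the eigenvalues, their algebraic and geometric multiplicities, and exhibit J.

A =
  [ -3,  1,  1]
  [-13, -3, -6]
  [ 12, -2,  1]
J_2(-4) ⊕ J_1(3)

The characteristic polynomial is
  det(x·I − A) = x^3 + 5*x^2 - 8*x - 48 = (x - 3)*(x + 4)^2

Eigenvalues and multiplicities (the geometric multiplicity of λ is n − rank(A − λI), which equals the number of Jordan blocks for λ):
  λ = -4: algebraic multiplicity = 2, geometric multiplicity = 1
  λ = 3: algebraic multiplicity = 1, geometric multiplicity = 1

Determining the block sizes for each eigenvalue:
  λ = -4: one block (gm = 1), so the single block has size am = 2 → block sizes [2]
  λ = 3: one block (gm = 1), so the single block has size am = 1 → block sizes [1]

Assembling the blocks gives a Jordan form
J =
  [-4,  1, 0]
  [ 0, -4, 0]
  [ 0,  0, 3]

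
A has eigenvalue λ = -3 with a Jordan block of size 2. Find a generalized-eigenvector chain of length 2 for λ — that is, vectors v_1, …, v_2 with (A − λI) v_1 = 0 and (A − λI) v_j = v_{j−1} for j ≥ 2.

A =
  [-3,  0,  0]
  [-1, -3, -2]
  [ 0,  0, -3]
A Jordan chain for λ = -3 of length 2:
v_1 = (0, -1, 0)ᵀ
v_2 = (1, 0, 0)ᵀ

Let N = A − (-3)·I. We want v_2 with N^2 v_2 = 0 but N^1 v_2 ≠ 0; then v_{j-1} := N · v_j for j = 2, …, 2.

Pick v_2 = (1, 0, 0)ᵀ.
Then v_1 = N · v_2 = (0, -1, 0)ᵀ.

Sanity check: (A − (-3)·I) v_1 = (0, 0, 0)ᵀ = 0. ✓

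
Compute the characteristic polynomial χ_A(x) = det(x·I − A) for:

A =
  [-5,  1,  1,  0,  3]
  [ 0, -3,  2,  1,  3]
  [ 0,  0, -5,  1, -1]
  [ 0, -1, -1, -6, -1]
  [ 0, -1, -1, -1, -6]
x^5 + 25*x^4 + 250*x^3 + 1250*x^2 + 3125*x + 3125

Expanding det(x·I − A) (e.g. by cofactor expansion or by noting that A is similar to its Jordan form J, which has the same characteristic polynomial as A) gives
  χ_A(x) = x^5 + 25*x^4 + 250*x^3 + 1250*x^2 + 3125*x + 3125
which factors as (x + 5)^5. The eigenvalues (with algebraic multiplicities) are λ = -5 with multiplicity 5.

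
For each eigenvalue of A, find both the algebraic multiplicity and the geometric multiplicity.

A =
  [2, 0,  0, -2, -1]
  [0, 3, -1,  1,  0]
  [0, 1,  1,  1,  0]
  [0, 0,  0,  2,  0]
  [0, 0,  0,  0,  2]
λ = 2: alg = 5, geom = 3

Step 1 — factor the characteristic polynomial to read off the algebraic multiplicities:
  χ_A(x) = (x - 2)^5

Step 2 — compute geometric multiplicities via the rank-nullity identity g(λ) = n − rank(A − λI):
  rank(A − (2)·I) = 2, so dim ker(A − (2)·I) = n − 2 = 3

Summary:
  λ = 2: algebraic multiplicity = 5, geometric multiplicity = 3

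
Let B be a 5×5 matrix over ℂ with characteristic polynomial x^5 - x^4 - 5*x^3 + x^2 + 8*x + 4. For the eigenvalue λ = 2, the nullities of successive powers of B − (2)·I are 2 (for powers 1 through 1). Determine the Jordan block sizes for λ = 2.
Block sizes for λ = 2: [1, 1]

From the dimensions of kernels of powers, the number of Jordan blocks of size at least j is d_j − d_{j−1} where d_j = dim ker(N^j) (with d_0 = 0). Computing the differences gives [2].
The number of blocks of size exactly k is (#blocks of size ≥ k) − (#blocks of size ≥ k + 1), so the partition is: 2 block(s) of size 1.
In nonincreasing order the block sizes are [1, 1].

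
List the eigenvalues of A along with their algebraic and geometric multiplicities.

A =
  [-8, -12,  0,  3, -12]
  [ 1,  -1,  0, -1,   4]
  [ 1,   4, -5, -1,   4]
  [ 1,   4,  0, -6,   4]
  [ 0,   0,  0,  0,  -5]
λ = -5: alg = 5, geom = 4

Step 1 — factor the characteristic polynomial to read off the algebraic multiplicities:
  χ_A(x) = (x + 5)^5

Step 2 — compute geometric multiplicities via the rank-nullity identity g(λ) = n − rank(A − λI):
  rank(A − (-5)·I) = 1, so dim ker(A − (-5)·I) = n − 1 = 4

Summary:
  λ = -5: algebraic multiplicity = 5, geometric multiplicity = 4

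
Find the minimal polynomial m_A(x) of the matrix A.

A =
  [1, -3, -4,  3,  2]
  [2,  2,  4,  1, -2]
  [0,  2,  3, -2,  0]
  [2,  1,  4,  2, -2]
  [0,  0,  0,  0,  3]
x^3 - 5*x^2 + 7*x - 3

The characteristic polynomial is χ_A(x) = (x - 3)^3*(x - 1)^2, so the eigenvalues are known. The minimal polynomial is
  m_A(x) = Π_λ (x − λ)^{k_λ}
where k_λ is the size of the *largest* Jordan block for λ (equivalently, the smallest k with (A − λI)^k v = 0 for every generalised eigenvector v of λ).

  λ = 1: largest Jordan block has size 2, contributing (x − 1)^2
  λ = 3: largest Jordan block has size 1, contributing (x − 3)

So m_A(x) = (x - 3)*(x - 1)^2 = x^3 - 5*x^2 + 7*x - 3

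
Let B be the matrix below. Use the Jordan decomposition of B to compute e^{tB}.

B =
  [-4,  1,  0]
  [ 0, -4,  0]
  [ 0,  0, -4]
e^{tB} =
  [exp(-4*t), t*exp(-4*t), 0]
  [0, exp(-4*t), 0]
  [0, 0, exp(-4*t)]

Strategy: write B = P · J · P⁻¹ where J is a Jordan canonical form, so e^{tB} = P · e^{tJ} · P⁻¹, and e^{tJ} can be computed block-by-block.

B has Jordan form
J =
  [-4,  1,  0]
  [ 0, -4,  0]
  [ 0,  0, -4]
(up to reordering of blocks).

Per-block formulas:
  For a 2×2 Jordan block J_2(-4): exp(t · J_2(-4)) = e^(-4t)·(I + t·N), where N is the 2×2 nilpotent shift.
  For a 1×1 block at λ = -4: exp(t · [-4]) = [e^(-4t)].

After assembling e^{tJ} and conjugating by P, we get:

e^{tB} =
  [exp(-4*t), t*exp(-4*t), 0]
  [0, exp(-4*t), 0]
  [0, 0, exp(-4*t)]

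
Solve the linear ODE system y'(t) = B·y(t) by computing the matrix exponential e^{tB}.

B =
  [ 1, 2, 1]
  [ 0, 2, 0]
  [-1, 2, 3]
e^{tB} =
  [-t*exp(2*t) + exp(2*t), 2*t*exp(2*t), t*exp(2*t)]
  [0, exp(2*t), 0]
  [-t*exp(2*t), 2*t*exp(2*t), t*exp(2*t) + exp(2*t)]

Strategy: write B = P · J · P⁻¹ where J is a Jordan canonical form, so e^{tB} = P · e^{tJ} · P⁻¹, and e^{tJ} can be computed block-by-block.

B has Jordan form
J =
  [2, 1, 0]
  [0, 2, 0]
  [0, 0, 2]
(up to reordering of blocks).

Per-block formulas:
  For a 2×2 Jordan block J_2(2): exp(t · J_2(2)) = e^(2t)·(I + t·N), where N is the 2×2 nilpotent shift.
  For a 1×1 block at λ = 2: exp(t · [2]) = [e^(2t)].

After assembling e^{tJ} and conjugating by P, we get:

e^{tB} =
  [-t*exp(2*t) + exp(2*t), 2*t*exp(2*t), t*exp(2*t)]
  [0, exp(2*t), 0]
  [-t*exp(2*t), 2*t*exp(2*t), t*exp(2*t) + exp(2*t)]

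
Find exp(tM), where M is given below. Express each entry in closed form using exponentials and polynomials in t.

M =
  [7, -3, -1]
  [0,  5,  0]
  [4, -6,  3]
e^{tM} =
  [2*t*exp(5*t) + exp(5*t), -3*t*exp(5*t), -t*exp(5*t)]
  [0, exp(5*t), 0]
  [4*t*exp(5*t), -6*t*exp(5*t), -2*t*exp(5*t) + exp(5*t)]

Strategy: write M = P · J · P⁻¹ where J is a Jordan canonical form, so e^{tM} = P · e^{tJ} · P⁻¹, and e^{tJ} can be computed block-by-block.

M has Jordan form
J =
  [5, 1, 0]
  [0, 5, 0]
  [0, 0, 5]
(up to reordering of blocks).

Per-block formulas:
  For a 1×1 block at λ = 5: exp(t · [5]) = [e^(5t)].
  For a 2×2 Jordan block J_2(5): exp(t · J_2(5)) = e^(5t)·(I + t·N), where N is the 2×2 nilpotent shift.

After assembling e^{tJ} and conjugating by P, we get:

e^{tM} =
  [2*t*exp(5*t) + exp(5*t), -3*t*exp(5*t), -t*exp(5*t)]
  [0, exp(5*t), 0]
  [4*t*exp(5*t), -6*t*exp(5*t), -2*t*exp(5*t) + exp(5*t)]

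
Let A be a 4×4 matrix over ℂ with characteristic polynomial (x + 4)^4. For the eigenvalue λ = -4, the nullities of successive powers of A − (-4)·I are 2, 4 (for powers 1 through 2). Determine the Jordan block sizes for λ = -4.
Block sizes for λ = -4: [2, 2]

From the dimensions of kernels of powers, the number of Jordan blocks of size at least j is d_j − d_{j−1} where d_j = dim ker(N^j) (with d_0 = 0). Computing the differences gives [2, 2].
The number of blocks of size exactly k is (#blocks of size ≥ k) − (#blocks of size ≥ k + 1), so the partition is: 2 block(s) of size 2.
In nonincreasing order the block sizes are [2, 2].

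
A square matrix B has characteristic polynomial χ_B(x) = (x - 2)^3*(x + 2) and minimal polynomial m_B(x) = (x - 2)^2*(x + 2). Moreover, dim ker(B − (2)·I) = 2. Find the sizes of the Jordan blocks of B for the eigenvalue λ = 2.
Block sizes for λ = 2: [2, 1]

Step 1 — from the characteristic polynomial, algebraic multiplicity of λ = 2 is 3. From dim ker(B − (2)·I) = 2, there are exactly 2 Jordan blocks for λ = 2.
Step 2 — from the minimal polynomial, the factor (x − 2)^2 tells us the largest block for λ = 2 has size 2.
Step 3 — with total size 3, 2 blocks, and largest block 2, the block sizes (in nonincreasing order) are [2, 1].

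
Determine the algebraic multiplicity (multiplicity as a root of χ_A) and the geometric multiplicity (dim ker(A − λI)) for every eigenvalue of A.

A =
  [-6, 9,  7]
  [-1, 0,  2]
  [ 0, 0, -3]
λ = -3: alg = 3, geom = 1

Step 1 — factor the characteristic polynomial to read off the algebraic multiplicities:
  χ_A(x) = (x + 3)^3

Step 2 — compute geometric multiplicities via the rank-nullity identity g(λ) = n − rank(A − λI):
  rank(A − (-3)·I) = 2, so dim ker(A − (-3)·I) = n − 2 = 1

Summary:
  λ = -3: algebraic multiplicity = 3, geometric multiplicity = 1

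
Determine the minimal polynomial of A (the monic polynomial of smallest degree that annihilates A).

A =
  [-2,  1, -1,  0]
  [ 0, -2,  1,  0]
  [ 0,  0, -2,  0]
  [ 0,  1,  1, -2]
x^3 + 6*x^2 + 12*x + 8

The characteristic polynomial is χ_A(x) = (x + 2)^4, so the eigenvalues are known. The minimal polynomial is
  m_A(x) = Π_λ (x − λ)^{k_λ}
where k_λ is the size of the *largest* Jordan block for λ (equivalently, the smallest k with (A − λI)^k v = 0 for every generalised eigenvector v of λ).

  λ = -2: largest Jordan block has size 3, contributing (x + 2)^3

So m_A(x) = (x + 2)^3 = x^3 + 6*x^2 + 12*x + 8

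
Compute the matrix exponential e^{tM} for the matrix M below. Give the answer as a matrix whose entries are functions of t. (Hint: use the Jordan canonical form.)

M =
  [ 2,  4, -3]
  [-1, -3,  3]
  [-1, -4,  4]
e^{tM} =
  [t*exp(t) + exp(t), 4*t*exp(t), -3*t*exp(t)]
  [-t*exp(t), -4*t*exp(t) + exp(t), 3*t*exp(t)]
  [-t*exp(t), -4*t*exp(t), 3*t*exp(t) + exp(t)]

Strategy: write M = P · J · P⁻¹ where J is a Jordan canonical form, so e^{tM} = P · e^{tJ} · P⁻¹, and e^{tJ} can be computed block-by-block.

M has Jordan form
J =
  [1, 1, 0]
  [0, 1, 0]
  [0, 0, 1]
(up to reordering of blocks).

Per-block formulas:
  For a 1×1 block at λ = 1: exp(t · [1]) = [e^(1t)].
  For a 2×2 Jordan block J_2(1): exp(t · J_2(1)) = e^(1t)·(I + t·N), where N is the 2×2 nilpotent shift.

After assembling e^{tJ} and conjugating by P, we get:

e^{tM} =
  [t*exp(t) + exp(t), 4*t*exp(t), -3*t*exp(t)]
  [-t*exp(t), -4*t*exp(t) + exp(t), 3*t*exp(t)]
  [-t*exp(t), -4*t*exp(t), 3*t*exp(t) + exp(t)]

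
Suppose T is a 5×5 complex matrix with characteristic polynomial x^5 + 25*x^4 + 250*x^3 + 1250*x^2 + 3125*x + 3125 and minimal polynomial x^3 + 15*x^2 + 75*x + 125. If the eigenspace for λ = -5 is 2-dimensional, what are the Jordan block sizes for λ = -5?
Block sizes for λ = -5: [3, 2]

Step 1 — from the characteristic polynomial, algebraic multiplicity of λ = -5 is 5. From dim ker(T − (-5)·I) = 2, there are exactly 2 Jordan blocks for λ = -5.
Step 2 — from the minimal polynomial, the factor (x + 5)^3 tells us the largest block for λ = -5 has size 3.
Step 3 — with total size 5, 2 blocks, and largest block 3, the block sizes (in nonincreasing order) are [3, 2].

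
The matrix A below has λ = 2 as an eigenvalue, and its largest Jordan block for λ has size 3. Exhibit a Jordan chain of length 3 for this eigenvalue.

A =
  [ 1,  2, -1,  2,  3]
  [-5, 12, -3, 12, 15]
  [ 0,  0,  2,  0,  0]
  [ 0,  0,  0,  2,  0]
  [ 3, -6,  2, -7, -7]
A Jordan chain for λ = 2 of length 3:
v_1 = (1, 5, 0, 0, -3)ᵀ
v_2 = (-1, -3, 0, 0, 2)ᵀ
v_3 = (0, 0, 1, 0, 0)ᵀ

Let N = A − (2)·I. We want v_3 with N^3 v_3 = 0 but N^2 v_3 ≠ 0; then v_{j-1} := N · v_j for j = 3, …, 2.

Pick v_3 = (0, 0, 1, 0, 0)ᵀ.
Then v_2 = N · v_3 = (-1, -3, 0, 0, 2)ᵀ.
Then v_1 = N · v_2 = (1, 5, 0, 0, -3)ᵀ.

Sanity check: (A − (2)·I) v_1 = (0, 0, 0, 0, 0)ᵀ = 0. ✓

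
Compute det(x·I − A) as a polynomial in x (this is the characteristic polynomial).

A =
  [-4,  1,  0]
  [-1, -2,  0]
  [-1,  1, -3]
x^3 + 9*x^2 + 27*x + 27

Expanding det(x·I − A) (e.g. by cofactor expansion or by noting that A is similar to its Jordan form J, which has the same characteristic polynomial as A) gives
  χ_A(x) = x^3 + 9*x^2 + 27*x + 27
which factors as (x + 3)^3. The eigenvalues (with algebraic multiplicities) are λ = -3 with multiplicity 3.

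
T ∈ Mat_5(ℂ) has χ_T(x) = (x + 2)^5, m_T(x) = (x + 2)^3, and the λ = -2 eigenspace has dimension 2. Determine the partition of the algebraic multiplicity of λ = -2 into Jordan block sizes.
Block sizes for λ = -2: [3, 2]

Step 1 — from the characteristic polynomial, algebraic multiplicity of λ = -2 is 5. From dim ker(T − (-2)·I) = 2, there are exactly 2 Jordan blocks for λ = -2.
Step 2 — from the minimal polynomial, the factor (x + 2)^3 tells us the largest block for λ = -2 has size 3.
Step 3 — with total size 5, 2 blocks, and largest block 3, the block sizes (in nonincreasing order) are [3, 2].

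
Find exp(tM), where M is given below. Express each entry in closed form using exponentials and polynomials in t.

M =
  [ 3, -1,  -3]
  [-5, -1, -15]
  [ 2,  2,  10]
e^{tM} =
  [-t*exp(4*t) + exp(4*t), -t*exp(4*t), -3*t*exp(4*t)]
  [-5*t*exp(4*t), -5*t*exp(4*t) + exp(4*t), -15*t*exp(4*t)]
  [2*t*exp(4*t), 2*t*exp(4*t), 6*t*exp(4*t) + exp(4*t)]

Strategy: write M = P · J · P⁻¹ where J is a Jordan canonical form, so e^{tM} = P · e^{tJ} · P⁻¹, and e^{tJ} can be computed block-by-block.

M has Jordan form
J =
  [4, 1, 0]
  [0, 4, 0]
  [0, 0, 4]
(up to reordering of blocks).

Per-block formulas:
  For a 1×1 block at λ = 4: exp(t · [4]) = [e^(4t)].
  For a 2×2 Jordan block J_2(4): exp(t · J_2(4)) = e^(4t)·(I + t·N), where N is the 2×2 nilpotent shift.

After assembling e^{tJ} and conjugating by P, we get:

e^{tM} =
  [-t*exp(4*t) + exp(4*t), -t*exp(4*t), -3*t*exp(4*t)]
  [-5*t*exp(4*t), -5*t*exp(4*t) + exp(4*t), -15*t*exp(4*t)]
  [2*t*exp(4*t), 2*t*exp(4*t), 6*t*exp(4*t) + exp(4*t)]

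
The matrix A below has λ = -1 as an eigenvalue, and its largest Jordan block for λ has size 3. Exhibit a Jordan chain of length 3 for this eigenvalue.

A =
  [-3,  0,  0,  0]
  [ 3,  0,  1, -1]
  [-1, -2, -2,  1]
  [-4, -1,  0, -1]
A Jordan chain for λ = -1 of length 3:
v_1 = (0, 0, -1, -1)ᵀ
v_2 = (0, 1, -2, -1)ᵀ
v_3 = (0, 1, 0, 0)ᵀ

Let N = A − (-1)·I. We want v_3 with N^3 v_3 = 0 but N^2 v_3 ≠ 0; then v_{j-1} := N · v_j for j = 3, …, 2.

Pick v_3 = (0, 1, 0, 0)ᵀ.
Then v_2 = N · v_3 = (0, 1, -2, -1)ᵀ.
Then v_1 = N · v_2 = (0, 0, -1, -1)ᵀ.

Sanity check: (A − (-1)·I) v_1 = (0, 0, 0, 0)ᵀ = 0. ✓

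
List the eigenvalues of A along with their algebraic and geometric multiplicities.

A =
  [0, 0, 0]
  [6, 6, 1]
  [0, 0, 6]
λ = 0: alg = 1, geom = 1; λ = 6: alg = 2, geom = 1

Step 1 — factor the characteristic polynomial to read off the algebraic multiplicities:
  χ_A(x) = x*(x - 6)^2

Step 2 — compute geometric multiplicities via the rank-nullity identity g(λ) = n − rank(A − λI):
  rank(A − (0)·I) = 2, so dim ker(A − (0)·I) = n − 2 = 1
  rank(A − (6)·I) = 2, so dim ker(A − (6)·I) = n − 2 = 1

Summary:
  λ = 0: algebraic multiplicity = 1, geometric multiplicity = 1
  λ = 6: algebraic multiplicity = 2, geometric multiplicity = 1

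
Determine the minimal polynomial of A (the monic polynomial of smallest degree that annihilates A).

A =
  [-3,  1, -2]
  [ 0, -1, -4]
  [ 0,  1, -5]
x^2 + 6*x + 9

The characteristic polynomial is χ_A(x) = (x + 3)^3, so the eigenvalues are known. The minimal polynomial is
  m_A(x) = Π_λ (x − λ)^{k_λ}
where k_λ is the size of the *largest* Jordan block for λ (equivalently, the smallest k with (A − λI)^k v = 0 for every generalised eigenvector v of λ).

  λ = -3: largest Jordan block has size 2, contributing (x + 3)^2

So m_A(x) = (x + 3)^2 = x^2 + 6*x + 9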